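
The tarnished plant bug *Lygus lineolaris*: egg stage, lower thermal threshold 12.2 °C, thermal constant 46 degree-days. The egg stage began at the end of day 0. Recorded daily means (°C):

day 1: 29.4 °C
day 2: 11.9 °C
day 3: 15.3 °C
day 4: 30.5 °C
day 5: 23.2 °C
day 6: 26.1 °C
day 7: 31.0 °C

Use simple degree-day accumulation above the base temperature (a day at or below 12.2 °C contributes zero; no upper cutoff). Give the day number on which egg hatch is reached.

Daily DD above 12.2 °C: 17.2, 0.0, 3.1, 18.3, 11.0, 13.9, 18.8.
Cumulative: 17.2, 17.2, 20.3, 38.6, 49.6, 63.5, 82.3.
The total first reaches 46 DD on day 5.

day 5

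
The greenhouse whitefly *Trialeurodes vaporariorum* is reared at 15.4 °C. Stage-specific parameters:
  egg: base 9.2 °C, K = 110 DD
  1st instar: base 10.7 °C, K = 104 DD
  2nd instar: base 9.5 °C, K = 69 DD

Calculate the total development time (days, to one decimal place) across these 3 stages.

egg: 110 / (15.4 − 9.2) = 110 / 6.2 = 17.742 d.
1st instar: 104 / (15.4 − 10.7) = 104 / 4.7 = 22.128 d.
2nd instar: 69 / (15.4 − 9.5) = 69 / 5.9 = 11.695 d.
Sum = 51.565 ≈ 51.6 days.

51.6 days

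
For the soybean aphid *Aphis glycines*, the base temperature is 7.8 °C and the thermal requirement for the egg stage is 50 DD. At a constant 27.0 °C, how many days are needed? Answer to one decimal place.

Daily accumulation = 27.0 − 7.8 = 19.2 DD/day.
Duration = 50 / 19.2 = 2.604 ≈ 2.6 days.

2.6 days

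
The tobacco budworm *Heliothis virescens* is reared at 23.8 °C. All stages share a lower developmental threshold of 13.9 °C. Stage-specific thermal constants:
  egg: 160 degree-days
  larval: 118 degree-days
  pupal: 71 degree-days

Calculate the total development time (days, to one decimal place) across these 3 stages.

35.3 days

Daily accumulation at 23.8 °C = 23.8 − 13.9 = 9.9 DD/day.
Total K = 160 + 118 + 71 = 349 DD.
Total duration = 349 / 9.9 = 35.253 ≈ 35.3 days.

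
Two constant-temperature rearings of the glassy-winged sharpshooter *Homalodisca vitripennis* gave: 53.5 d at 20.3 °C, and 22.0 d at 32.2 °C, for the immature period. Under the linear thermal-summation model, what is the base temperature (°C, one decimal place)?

12.0 °C

Linear rate model ⇒ the product D·(T − T_b) is constant across temperatures.
53.5·(20.3 − T_b) = 22.0·(32.2 − T_b)
T_b = (53.5·20.3 − 22.0·32.2) / (53.5 − 22.0) = 377.65 / 31.5 = 11.989 °C ≈ 12.0 °C.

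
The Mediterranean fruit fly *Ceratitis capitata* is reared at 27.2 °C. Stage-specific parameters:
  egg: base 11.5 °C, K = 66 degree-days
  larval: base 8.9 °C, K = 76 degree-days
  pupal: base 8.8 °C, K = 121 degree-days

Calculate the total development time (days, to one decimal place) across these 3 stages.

14.9 days

egg: 66 / (27.2 − 11.5) = 66 / 15.7 = 4.204 d.
larval: 76 / (27.2 − 8.9) = 76 / 18.3 = 4.153 d.
pupal: 121 / (27.2 − 8.8) = 121 / 18.4 = 6.576 d.
Sum = 14.933 ≈ 14.9 days.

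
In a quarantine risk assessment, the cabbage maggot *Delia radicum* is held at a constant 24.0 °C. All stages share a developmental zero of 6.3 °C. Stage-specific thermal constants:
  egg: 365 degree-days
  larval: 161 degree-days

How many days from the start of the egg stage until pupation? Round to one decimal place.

29.7 days

Daily accumulation at 24.0 °C = 24.0 − 6.3 = 17.7 DD/day.
Total K = 365 + 161 = 526 DD.
Total duration = 526 / 17.7 = 29.718 ≈ 29.7 days.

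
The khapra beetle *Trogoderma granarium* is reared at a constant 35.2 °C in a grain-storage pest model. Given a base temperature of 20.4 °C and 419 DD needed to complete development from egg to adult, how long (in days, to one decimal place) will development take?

28.3 days

Daily accumulation = 35.2 − 20.4 = 14.8 DD/day.
Duration = 419 / 14.8 = 28.311 ≈ 28.3 days.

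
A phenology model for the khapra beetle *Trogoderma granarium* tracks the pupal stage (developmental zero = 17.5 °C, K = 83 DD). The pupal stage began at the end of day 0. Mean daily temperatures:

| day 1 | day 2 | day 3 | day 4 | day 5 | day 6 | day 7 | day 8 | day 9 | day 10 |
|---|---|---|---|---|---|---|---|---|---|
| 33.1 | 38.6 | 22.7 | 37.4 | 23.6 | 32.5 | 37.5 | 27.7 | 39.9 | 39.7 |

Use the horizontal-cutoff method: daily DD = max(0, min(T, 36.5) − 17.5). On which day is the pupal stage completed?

Daily DD above 17.5 °C (capped at 19.0): 15.6, 19.0, 5.2, 19.0, 6.1, 15.0, 19.0, 10.2, 19.0, 19.0.
Cumulative: 15.6, 34.6, 39.8, 58.8, 64.9, 79.9, 98.9, 109.1, 128.1, 147.1.
The total first reaches 83 DD on day 7.

day 7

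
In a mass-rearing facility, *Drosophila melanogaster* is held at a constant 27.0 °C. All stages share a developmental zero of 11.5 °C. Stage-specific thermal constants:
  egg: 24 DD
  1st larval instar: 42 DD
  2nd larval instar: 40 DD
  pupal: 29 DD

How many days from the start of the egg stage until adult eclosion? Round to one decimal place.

Daily accumulation at 27.0 °C = 27.0 − 11.5 = 15.5 DD/day.
Total K = 24 + 42 + 40 + 29 = 135 DD.
Total duration = 135 / 15.5 = 8.710 ≈ 8.7 days.

8.7 days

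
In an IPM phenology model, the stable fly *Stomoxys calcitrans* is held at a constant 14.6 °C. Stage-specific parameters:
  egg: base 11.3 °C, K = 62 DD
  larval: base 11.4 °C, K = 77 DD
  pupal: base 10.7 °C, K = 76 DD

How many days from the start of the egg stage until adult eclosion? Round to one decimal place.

egg: 62 / (14.6 − 11.3) = 62 / 3.3 = 18.788 d.
larval: 77 / (14.6 − 11.4) = 77 / 3.2 = 24.063 d.
pupal: 76 / (14.6 − 10.7) = 76 / 3.9 = 19.487 d.
Sum = 62.338 ≈ 62.3 days.

62.3 days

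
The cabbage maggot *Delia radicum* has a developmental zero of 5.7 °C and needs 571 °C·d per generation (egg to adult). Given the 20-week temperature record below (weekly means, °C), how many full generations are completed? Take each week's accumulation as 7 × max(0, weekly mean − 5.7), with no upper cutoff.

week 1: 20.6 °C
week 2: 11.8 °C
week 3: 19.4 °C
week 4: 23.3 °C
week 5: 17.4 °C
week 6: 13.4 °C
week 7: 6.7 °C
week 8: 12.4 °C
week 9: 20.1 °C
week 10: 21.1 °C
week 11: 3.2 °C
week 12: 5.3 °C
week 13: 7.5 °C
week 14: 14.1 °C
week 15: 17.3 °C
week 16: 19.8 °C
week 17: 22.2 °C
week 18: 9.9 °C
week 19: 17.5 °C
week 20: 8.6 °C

Weekly DD (7 × max(0, T̄ − 5.7)): 104.3, 42.7, 95.9, 123.2, 81.9, 53.9, 7.0, 46.9, 100.8, 107.8, 0.0, 0.0, 12.6, 58.8, 81.2, 98.7, 115.5, 29.4, 82.6, 20.3.
Season total = 1263.5 DD.
Complete generations = ⌊1263.5 / 571⌋ = 2.

2 generations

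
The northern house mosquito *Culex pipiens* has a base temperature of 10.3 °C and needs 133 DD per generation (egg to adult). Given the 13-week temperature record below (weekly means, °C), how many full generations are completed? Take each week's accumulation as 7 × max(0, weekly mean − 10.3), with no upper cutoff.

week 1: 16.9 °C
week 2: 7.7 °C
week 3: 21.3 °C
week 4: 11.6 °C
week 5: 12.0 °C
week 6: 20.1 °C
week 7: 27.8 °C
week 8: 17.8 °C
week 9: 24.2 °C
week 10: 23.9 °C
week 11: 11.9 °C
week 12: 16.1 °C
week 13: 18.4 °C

Weekly DD (7 × max(0, T̄ − 10.3)): 46.2, 0.0, 77.0, 9.1, 11.9, 68.6, 122.5, 52.5, 97.3, 95.2, 11.2, 40.6, 56.7.
Season total = 688.8 DD.
Complete generations = ⌊688.8 / 133⌋ = 5.

5 generations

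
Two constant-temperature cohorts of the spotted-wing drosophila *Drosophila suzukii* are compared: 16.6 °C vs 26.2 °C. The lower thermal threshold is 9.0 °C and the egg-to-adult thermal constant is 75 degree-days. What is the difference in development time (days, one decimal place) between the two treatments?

At 16.6 °C: 75 / (16.6 − 9.0) = 75 / 7.6 = 9.868 d.
At 26.2 °C: 75 / (26.2 − 9.0) = 75 / 17.2 = 4.360 d.
Difference = |9.868 − 4.360| = 5.508 ≈ 5.5 days.

5.5 days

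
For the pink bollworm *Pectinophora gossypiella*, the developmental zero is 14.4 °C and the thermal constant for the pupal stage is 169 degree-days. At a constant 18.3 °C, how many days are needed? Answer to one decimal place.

43.3 days

Daily accumulation = 18.3 − 14.4 = 3.9 DD/day.
Duration = 169 / 3.9 = 43.333 ≈ 43.3 days.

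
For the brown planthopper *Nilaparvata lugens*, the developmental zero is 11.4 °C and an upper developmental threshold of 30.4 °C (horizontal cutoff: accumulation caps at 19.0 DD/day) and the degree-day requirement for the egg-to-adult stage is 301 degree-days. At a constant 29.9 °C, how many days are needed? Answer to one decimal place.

Daily accumulation = 29.9 − 11.4 = 18.5 DD/day.
Duration = 301 / 18.5 = 16.270 ≈ 16.3 days.

16.3 days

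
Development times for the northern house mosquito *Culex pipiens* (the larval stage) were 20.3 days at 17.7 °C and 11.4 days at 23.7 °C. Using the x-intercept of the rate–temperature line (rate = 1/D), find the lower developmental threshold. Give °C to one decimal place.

10.0 °C

Under the model K = D·(T − T_b), so D₁·(T₁ − T_b) = D₂·(T₂ − T_b).
20.3·(17.7 − T_b) = 11.4·(23.7 − T_b)
T_b = (20.3·17.7 − 11.4·23.7) / (20.3 − 11.4) = 89.13 / 8.9 = 10.015 °C ≈ 10.0 °C.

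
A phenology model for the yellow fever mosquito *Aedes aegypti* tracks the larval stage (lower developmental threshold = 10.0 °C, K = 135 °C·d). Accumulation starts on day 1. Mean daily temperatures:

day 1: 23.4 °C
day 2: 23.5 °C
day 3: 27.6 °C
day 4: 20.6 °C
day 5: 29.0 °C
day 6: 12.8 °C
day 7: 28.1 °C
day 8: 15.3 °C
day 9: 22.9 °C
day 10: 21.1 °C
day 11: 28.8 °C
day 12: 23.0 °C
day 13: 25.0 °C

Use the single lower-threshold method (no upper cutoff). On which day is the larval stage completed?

Daily DD above 10.0 °C: 13.4, 13.5, 17.6, 10.6, 19.0, 2.8, 18.1, 5.3, 12.9, 11.1, 18.8, 13.0, 15.0.
Cumulative: 13.4, 26.9, 44.5, 55.1, 74.1, 76.9, 95.0, 100.3, 113.2, 124.3, 143.1, 156.1, 171.1.
The total first reaches 135 DD on day 11.

day 11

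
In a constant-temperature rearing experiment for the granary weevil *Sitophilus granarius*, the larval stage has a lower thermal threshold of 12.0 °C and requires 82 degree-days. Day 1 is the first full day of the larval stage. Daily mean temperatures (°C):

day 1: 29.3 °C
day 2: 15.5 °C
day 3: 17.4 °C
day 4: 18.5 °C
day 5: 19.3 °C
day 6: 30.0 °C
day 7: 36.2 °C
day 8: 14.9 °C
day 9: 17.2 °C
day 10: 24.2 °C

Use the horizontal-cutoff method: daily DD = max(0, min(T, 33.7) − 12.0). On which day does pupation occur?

day 8

Daily DD above 12.0 °C (capped at 21.7): 17.3, 3.5, 5.4, 6.5, 7.3, 18.0, 21.7, 2.9, 5.2, 12.2.
Cumulative: 17.3, 20.8, 26.2, 32.7, 40.0, 58.0, 79.7, 82.6, 87.8, 100.0.
The total first reaches 82 DD on day 8.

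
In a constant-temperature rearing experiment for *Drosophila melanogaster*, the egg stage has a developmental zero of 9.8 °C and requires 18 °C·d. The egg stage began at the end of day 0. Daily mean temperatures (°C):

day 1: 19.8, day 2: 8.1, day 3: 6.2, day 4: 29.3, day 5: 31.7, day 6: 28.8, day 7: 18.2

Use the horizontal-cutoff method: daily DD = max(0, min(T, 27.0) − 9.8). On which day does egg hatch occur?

Daily DD above 9.8 °C (capped at 17.2): 10.0, 0.0, 0.0, 17.2, 17.2, 17.2, 8.4.
Cumulative: 10.0, 10.0, 10.0, 27.2, 44.4, 61.6, 70.0.
The total first reaches 18 DD on day 4.

day 4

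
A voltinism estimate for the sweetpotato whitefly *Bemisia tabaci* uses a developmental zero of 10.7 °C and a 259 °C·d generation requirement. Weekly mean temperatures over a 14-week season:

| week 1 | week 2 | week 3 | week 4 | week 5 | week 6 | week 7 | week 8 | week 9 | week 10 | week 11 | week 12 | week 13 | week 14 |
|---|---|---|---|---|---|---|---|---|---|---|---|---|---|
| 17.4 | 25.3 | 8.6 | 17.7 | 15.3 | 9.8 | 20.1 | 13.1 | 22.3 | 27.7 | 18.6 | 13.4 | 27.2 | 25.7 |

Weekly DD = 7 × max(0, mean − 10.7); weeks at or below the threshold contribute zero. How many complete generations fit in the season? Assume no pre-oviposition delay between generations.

Weekly DD (7 × max(0, T̄ − 10.7)): 46.9, 102.2, 0.0, 49.0, 32.2, 0.0, 65.8, 16.8, 81.2, 119.0, 55.3, 18.9, 115.5, 105.0.
Season total = 807.8 DD.
Complete generations = ⌊807.8 / 259⌋ = 3.

3 generations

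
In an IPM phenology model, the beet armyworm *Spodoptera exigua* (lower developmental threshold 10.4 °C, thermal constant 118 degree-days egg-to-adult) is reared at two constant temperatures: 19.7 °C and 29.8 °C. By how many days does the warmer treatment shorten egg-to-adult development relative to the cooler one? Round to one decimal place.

6.6 days

At 19.7 °C: 118 / (19.7 − 10.4) = 118 / 9.3 = 12.688 d.
At 29.8 °C: 118 / (29.8 − 10.4) = 118 / 19.4 = 6.082 d.
Difference = |12.688 − 6.082| = 6.606 ≈ 6.6 days.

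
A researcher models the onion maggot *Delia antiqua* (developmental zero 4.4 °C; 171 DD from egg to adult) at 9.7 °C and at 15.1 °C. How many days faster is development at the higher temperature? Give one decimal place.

16.3 days

At 9.7 °C: 171 / (9.7 − 4.4) = 171 / 5.3 = 32.264 d.
At 15.1 °C: 171 / (15.1 − 4.4) = 171 / 10.7 = 15.981 d.
Difference = |32.264 − 15.981| = 16.283 ≈ 16.3 days.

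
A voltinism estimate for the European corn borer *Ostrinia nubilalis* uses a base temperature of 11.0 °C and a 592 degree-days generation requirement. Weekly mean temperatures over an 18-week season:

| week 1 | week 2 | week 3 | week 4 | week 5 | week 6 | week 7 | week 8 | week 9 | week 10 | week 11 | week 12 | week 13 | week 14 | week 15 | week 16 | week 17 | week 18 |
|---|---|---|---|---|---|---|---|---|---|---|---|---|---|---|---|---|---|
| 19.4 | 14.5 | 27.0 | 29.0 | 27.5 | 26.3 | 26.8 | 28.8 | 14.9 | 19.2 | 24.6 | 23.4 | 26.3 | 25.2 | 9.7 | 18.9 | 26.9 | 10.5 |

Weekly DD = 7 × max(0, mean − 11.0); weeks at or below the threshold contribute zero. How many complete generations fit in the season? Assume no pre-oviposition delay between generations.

2 generations

Weekly DD (7 × max(0, T̄ − 11.0)): 58.8, 24.5, 112.0, 126.0, 115.5, 107.1, 110.6, 124.6, 27.3, 57.4, 95.2, 86.8, 107.1, 99.4, 0.0, 55.3, 111.3, 0.0.
Season total = 1418.9 DD.
Complete generations = ⌊1418.9 / 592⌋ = 2.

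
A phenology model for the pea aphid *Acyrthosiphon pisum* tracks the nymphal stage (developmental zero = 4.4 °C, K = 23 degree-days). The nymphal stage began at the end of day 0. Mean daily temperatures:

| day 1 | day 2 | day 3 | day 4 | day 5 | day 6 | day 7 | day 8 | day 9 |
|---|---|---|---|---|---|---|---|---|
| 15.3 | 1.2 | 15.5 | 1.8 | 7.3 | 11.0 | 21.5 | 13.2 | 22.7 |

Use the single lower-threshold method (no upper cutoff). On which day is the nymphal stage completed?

Daily DD above 4.4 °C: 10.9, 0.0, 11.1, 0.0, 2.9, 6.6, 17.1, 8.8, 18.3.
Cumulative: 10.9, 10.9, 22.0, 22.0, 24.9, 31.5, 48.6, 57.4, 75.7.
The total first reaches 23 DD on day 5.

day 5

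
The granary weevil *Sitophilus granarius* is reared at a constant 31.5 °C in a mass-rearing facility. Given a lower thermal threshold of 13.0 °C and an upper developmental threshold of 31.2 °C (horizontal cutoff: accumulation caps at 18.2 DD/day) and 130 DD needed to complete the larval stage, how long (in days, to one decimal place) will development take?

7.1 days

Temperature 31.5 °C exceeds the upper threshold, so daily accumulation caps at 31.2 − 13.0 = 18.2 DD/day.
Duration = 130 / 18.2 = 7.143 ≈ 7.1 days.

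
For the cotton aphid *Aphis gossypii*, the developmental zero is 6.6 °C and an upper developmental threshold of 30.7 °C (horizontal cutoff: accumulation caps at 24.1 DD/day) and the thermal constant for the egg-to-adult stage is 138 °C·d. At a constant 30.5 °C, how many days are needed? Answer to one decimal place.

Daily accumulation = 30.5 − 6.6 = 23.9 DD/day.
Duration = 138 / 23.9 = 5.774 ≈ 5.8 days.

5.8 days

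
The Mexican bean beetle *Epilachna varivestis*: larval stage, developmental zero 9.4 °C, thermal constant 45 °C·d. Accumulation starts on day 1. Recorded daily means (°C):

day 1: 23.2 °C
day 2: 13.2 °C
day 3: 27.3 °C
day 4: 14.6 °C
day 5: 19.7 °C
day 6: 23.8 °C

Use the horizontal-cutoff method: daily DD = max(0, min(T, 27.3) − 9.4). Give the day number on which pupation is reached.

day 5

Daily DD above 9.4 °C (capped at 17.9): 13.8, 3.8, 17.9, 5.2, 10.3, 14.4.
Cumulative: 13.8, 17.6, 35.5, 40.7, 51.0, 65.4.
The total first reaches 45 DD on day 5.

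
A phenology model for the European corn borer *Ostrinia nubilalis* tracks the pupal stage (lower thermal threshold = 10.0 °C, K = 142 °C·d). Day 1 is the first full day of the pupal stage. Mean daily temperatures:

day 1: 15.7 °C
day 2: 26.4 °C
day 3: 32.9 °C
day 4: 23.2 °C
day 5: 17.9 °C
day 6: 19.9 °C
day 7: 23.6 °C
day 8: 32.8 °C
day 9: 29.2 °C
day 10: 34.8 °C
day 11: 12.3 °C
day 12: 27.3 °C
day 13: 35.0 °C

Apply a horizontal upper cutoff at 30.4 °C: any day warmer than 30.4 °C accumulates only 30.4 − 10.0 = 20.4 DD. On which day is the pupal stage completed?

Daily DD above 10.0 °C (capped at 20.4): 5.7, 16.4, 20.4, 13.2, 7.9, 9.9, 13.6, 20.4, 19.2, 20.4, 2.3, 17.3, 20.4.
Cumulative: 5.7, 22.1, 42.5, 55.7, 63.6, 73.5, 87.1, 107.5, 126.7, 147.1, 149.4, 166.7, 187.1.
The total first reaches 142 DD on day 10.

day 10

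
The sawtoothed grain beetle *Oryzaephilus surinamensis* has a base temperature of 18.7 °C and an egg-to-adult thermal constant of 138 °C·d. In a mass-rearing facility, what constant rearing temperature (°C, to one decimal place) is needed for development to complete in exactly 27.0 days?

23.8 °C

Required daily accumulation = 138 / 27.0 = 5.111 DD/day.
T = T_base + 5.111 = 18.7 + 5.111 = 23.811 ≈ 23.8 °C.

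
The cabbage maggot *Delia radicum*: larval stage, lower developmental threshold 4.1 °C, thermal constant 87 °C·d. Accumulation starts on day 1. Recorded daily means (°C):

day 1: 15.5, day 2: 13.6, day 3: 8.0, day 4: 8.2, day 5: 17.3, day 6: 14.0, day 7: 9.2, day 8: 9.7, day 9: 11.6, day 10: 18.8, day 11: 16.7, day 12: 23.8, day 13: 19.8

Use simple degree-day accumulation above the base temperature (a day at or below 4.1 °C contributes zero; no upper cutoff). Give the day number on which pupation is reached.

day 11

Daily DD above 4.1 °C: 11.4, 9.5, 3.9, 4.1, 13.2, 9.9, 5.1, 5.6, 7.5, 14.7, 12.6, 19.7, 15.7.
Cumulative: 11.4, 20.9, 24.8, 28.9, 42.1, 52.0, 57.1, 62.7, 70.2, 84.9, 97.5, 117.2, 132.9.
The total first reaches 87 DD on day 11.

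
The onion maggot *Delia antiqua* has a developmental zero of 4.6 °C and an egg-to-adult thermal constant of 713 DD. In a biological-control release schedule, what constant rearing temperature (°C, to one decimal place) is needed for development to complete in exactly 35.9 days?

Required daily accumulation = 713 / 35.9 = 19.861 DD/day.
T = T_base + 19.861 = 4.6 + 19.861 = 24.461 ≈ 24.5 °C.

24.5 °C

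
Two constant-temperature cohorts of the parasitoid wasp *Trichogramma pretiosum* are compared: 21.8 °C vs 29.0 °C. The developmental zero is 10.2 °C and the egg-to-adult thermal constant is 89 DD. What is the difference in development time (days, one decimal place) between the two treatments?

At 21.8 °C: 89 / (21.8 − 10.2) = 89 / 11.6 = 7.672 d.
At 29.0 °C: 89 / (29.0 − 10.2) = 89 / 18.8 = 4.734 d.
Difference = |7.672 − 4.734| = 2.938 ≈ 2.9 days.

2.9 days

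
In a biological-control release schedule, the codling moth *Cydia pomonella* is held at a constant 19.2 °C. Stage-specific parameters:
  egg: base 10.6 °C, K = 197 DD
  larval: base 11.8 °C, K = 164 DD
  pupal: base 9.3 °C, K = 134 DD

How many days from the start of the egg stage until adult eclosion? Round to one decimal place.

58.6 days

egg: 197 / (19.2 − 10.6) = 197 / 8.6 = 22.907 d.
larval: 164 / (19.2 − 11.8) = 164 / 7.4 = 22.162 d.
pupal: 134 / (19.2 − 9.3) = 134 / 9.9 = 13.535 d.
Sum = 58.604 ≈ 58.6 days.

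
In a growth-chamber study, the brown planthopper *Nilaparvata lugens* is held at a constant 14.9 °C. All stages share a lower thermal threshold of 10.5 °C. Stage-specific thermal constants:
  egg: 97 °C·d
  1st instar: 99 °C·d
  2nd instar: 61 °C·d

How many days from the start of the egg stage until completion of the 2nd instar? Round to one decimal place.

58.4 days

Daily accumulation at 14.9 °C = 14.9 − 10.5 = 4.4 DD/day.
Total K = 97 + 99 + 61 = 257 DD.
Total duration = 257 / 4.4 = 58.409 ≈ 58.4 days.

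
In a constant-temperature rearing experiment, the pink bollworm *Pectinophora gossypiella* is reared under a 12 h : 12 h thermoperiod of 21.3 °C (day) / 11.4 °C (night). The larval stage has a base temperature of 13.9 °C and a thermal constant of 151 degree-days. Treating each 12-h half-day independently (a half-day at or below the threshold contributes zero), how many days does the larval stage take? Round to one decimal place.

40.8 days

Day half: max(0, 21.3 − 13.9) × 0.5 = 7.4 × 0.5 = 3.70 DD.
Night half: max(0, 11.4 − 13.9) × 0.5 = 0.0 × 0.5 = 0.00 DD.
Per 24 h: 3.70 DD/day.
Duration = 151 / 3.70 = 40.811 ≈ 40.8 days.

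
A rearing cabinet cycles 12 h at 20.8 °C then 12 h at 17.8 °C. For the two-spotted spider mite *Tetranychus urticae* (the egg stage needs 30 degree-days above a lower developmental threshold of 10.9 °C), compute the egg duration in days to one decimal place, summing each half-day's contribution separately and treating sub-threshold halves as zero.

Day half: max(0, 20.8 − 10.9) × 0.5 = 9.9 × 0.5 = 4.95 DD.
Night half: max(0, 17.8 − 10.9) × 0.5 = 6.9 × 0.5 = 3.45 DD.
Per 24 h: 8.40 DD/day.
Duration = 30 / 8.40 = 3.571 ≈ 3.6 days.

3.6 days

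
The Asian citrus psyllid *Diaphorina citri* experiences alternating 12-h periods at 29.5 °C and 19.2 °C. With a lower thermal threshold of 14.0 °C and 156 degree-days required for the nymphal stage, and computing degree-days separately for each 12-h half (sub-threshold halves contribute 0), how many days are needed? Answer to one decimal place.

Day half: max(0, 29.5 − 14.0) × 0.5 = 15.5 × 0.5 = 7.75 DD.
Night half: max(0, 19.2 − 14.0) × 0.5 = 5.2 × 0.5 = 2.60 DD.
Per 24 h: 10.35 DD/day.
Duration = 156 / 10.35 = 15.072 ≈ 15.1 days.

15.1 days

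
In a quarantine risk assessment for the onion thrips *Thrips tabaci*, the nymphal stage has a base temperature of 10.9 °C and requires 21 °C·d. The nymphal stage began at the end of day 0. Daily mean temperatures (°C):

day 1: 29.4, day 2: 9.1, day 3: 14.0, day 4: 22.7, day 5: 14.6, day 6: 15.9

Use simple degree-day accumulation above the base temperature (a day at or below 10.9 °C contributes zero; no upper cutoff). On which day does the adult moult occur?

day 3

Daily DD above 10.9 °C: 18.5, 0.0, 3.1, 11.8, 3.7, 5.0.
Cumulative: 18.5, 18.5, 21.6, 33.4, 37.1, 42.1.
The total first reaches 21 DD on day 3.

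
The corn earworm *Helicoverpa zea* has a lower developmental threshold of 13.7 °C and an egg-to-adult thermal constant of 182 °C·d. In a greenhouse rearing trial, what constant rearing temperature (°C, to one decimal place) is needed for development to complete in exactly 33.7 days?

19.1 °C

Required daily accumulation = 182 / 33.7 = 5.401 DD/day.
T = T_base + 5.401 = 13.7 + 5.401 = 19.101 ≈ 19.1 °C.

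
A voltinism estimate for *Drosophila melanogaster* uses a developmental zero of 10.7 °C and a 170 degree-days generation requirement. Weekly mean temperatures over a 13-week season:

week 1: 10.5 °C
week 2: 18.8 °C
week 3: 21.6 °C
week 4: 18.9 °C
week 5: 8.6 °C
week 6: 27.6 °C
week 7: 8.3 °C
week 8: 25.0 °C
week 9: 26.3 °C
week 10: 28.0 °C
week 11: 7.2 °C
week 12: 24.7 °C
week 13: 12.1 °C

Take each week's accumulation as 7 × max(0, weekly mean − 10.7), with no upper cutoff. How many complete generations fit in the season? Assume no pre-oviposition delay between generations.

Weekly DD (7 × max(0, T̄ − 10.7)): 0.0, 56.7, 76.3, 57.4, 0.0, 118.3, 0.0, 100.1, 109.2, 121.1, 0.0, 98.0, 9.8.
Season total = 746.9 DD.
Complete generations = ⌊746.9 / 170⌋ = 4.

4 generations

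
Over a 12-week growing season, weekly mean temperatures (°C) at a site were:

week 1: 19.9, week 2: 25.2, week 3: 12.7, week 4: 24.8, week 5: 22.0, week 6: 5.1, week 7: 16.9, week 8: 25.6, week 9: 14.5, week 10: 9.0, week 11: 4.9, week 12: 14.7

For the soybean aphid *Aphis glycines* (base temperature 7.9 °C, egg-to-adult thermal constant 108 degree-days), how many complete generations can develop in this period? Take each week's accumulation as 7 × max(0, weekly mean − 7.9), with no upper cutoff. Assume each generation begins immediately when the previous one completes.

Weekly DD (7 × max(0, T̄ − 7.9)): 84.0, 121.1, 33.6, 118.3, 98.7, 0.0, 63.0, 123.9, 46.2, 7.7, 0.0, 47.6.
Season total = 744.1 DD.
Complete generations = ⌊744.1 / 108⌋ = 6.

6 generations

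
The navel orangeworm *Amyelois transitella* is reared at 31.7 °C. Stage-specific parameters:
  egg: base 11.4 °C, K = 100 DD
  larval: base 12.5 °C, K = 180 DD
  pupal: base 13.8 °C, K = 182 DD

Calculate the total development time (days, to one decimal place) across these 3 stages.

egg: 100 / (31.7 − 11.4) = 100 / 20.3 = 4.926 d.
larval: 180 / (31.7 − 12.5) = 180 / 19.2 = 9.375 d.
pupal: 182 / (31.7 − 13.8) = 182 / 17.9 = 10.168 d.
Sum = 24.469 ≈ 24.5 days.

24.5 days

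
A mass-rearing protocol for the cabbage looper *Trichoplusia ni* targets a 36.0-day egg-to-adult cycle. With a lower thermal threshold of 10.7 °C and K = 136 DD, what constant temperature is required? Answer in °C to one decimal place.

Required daily accumulation = 136 / 36.0 = 3.778 DD/day.
T = T_base + 3.778 = 10.7 + 3.778 = 14.478 ≈ 14.5 °C.

14.5 °C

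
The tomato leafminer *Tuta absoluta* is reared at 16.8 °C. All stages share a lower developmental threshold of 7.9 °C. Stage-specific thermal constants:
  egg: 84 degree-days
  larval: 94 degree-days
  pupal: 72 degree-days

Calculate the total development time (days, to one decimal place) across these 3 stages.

28.1 days

Daily accumulation at 16.8 °C = 16.8 − 7.9 = 8.9 DD/day.
Total K = 84 + 94 + 72 = 250 DD.
Total duration = 250 / 8.9 = 28.090 ≈ 28.1 days.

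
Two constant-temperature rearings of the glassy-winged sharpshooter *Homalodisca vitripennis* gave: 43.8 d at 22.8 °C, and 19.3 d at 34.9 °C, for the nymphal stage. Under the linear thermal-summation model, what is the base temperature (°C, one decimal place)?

Equal thermal constants: D₁(T₁ − T_b) = D₂(T₂ − T_b).
43.8·(22.8 − T_b) = 19.3·(34.9 − T_b)
T_b = (43.8·22.8 − 19.3·34.9) / (43.8 − 19.3) = 325.07 / 24.5 = 13.268 °C ≈ 13.3 °C.

13.3 °C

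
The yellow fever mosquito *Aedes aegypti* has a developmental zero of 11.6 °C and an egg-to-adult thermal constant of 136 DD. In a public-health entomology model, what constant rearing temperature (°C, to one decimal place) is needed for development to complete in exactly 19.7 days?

Required daily accumulation = 136 / 19.7 = 6.904 DD/day.
T = T_base + 6.904 = 11.6 + 6.904 = 18.504 ≈ 18.5 °C.

18.5 °C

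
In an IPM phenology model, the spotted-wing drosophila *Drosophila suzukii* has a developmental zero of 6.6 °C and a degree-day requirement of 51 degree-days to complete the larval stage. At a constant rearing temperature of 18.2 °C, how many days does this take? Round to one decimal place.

4.4 days

Daily accumulation = 18.2 − 6.6 = 11.6 DD/day.
Duration = 51 / 11.6 = 4.397 ≈ 4.4 days.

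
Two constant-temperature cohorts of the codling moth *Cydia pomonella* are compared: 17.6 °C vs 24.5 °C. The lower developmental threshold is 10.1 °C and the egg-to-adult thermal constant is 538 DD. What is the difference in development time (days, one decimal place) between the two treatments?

At 17.6 °C: 538 / (17.6 − 10.1) = 538 / 7.5 = 71.733 d.
At 24.5 °C: 538 / (24.5 − 10.1) = 538 / 14.4 = 37.361 d.
Difference = |71.733 − 37.361| = 34.372 ≈ 34.4 days.

34.4 days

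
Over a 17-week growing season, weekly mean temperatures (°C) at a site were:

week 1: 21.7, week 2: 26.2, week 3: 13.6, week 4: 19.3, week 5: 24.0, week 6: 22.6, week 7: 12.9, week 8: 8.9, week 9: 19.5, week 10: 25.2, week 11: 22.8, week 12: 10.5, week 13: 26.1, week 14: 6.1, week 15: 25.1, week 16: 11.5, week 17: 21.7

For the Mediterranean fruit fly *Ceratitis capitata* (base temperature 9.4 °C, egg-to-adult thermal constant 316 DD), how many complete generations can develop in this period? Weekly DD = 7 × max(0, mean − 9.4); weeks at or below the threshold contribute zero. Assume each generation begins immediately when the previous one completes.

3 generations

Weekly DD (7 × max(0, T̄ − 9.4)): 86.1, 117.6, 29.4, 69.3, 102.2, 92.4, 24.5, 0.0, 70.7, 110.6, 93.8, 7.7, 116.9, 0.0, 109.9, 14.7, 86.1.
Season total = 1131.9 DD.
Complete generations = ⌊1131.9 / 316⌋ = 3.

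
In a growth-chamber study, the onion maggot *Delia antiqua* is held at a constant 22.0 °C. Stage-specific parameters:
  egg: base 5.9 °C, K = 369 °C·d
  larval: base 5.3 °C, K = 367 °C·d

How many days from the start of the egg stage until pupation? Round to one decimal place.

egg: 369 / (22.0 − 5.9) = 369 / 16.1 = 22.919 d.
larval: 367 / (22.0 − 5.3) = 367 / 16.7 = 21.976 d.
Sum = 44.895 ≈ 44.9 days.

44.9 days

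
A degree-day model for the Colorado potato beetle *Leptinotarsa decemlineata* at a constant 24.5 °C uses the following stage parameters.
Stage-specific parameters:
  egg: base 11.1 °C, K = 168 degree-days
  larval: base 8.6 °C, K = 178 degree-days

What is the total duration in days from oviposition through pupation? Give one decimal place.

egg: 168 / (24.5 − 11.1) = 168 / 13.4 = 12.537 d.
larval: 178 / (24.5 − 8.6) = 178 / 15.9 = 11.195 d.
Sum = 23.732 ≈ 23.7 days.

23.7 days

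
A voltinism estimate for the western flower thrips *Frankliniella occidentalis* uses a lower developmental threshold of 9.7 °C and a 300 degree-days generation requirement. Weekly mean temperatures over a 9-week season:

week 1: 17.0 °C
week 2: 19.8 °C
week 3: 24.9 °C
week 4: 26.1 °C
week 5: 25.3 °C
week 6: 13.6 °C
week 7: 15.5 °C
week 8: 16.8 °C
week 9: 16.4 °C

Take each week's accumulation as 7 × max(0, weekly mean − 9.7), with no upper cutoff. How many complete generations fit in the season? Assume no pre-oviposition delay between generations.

Weekly DD (7 × max(0, T̄ − 9.7)): 51.1, 70.7, 106.4, 114.8, 109.2, 27.3, 40.6, 49.7, 46.9.
Season total = 616.7 DD.
Complete generations = ⌊616.7 / 300⌋ = 2.

2 generations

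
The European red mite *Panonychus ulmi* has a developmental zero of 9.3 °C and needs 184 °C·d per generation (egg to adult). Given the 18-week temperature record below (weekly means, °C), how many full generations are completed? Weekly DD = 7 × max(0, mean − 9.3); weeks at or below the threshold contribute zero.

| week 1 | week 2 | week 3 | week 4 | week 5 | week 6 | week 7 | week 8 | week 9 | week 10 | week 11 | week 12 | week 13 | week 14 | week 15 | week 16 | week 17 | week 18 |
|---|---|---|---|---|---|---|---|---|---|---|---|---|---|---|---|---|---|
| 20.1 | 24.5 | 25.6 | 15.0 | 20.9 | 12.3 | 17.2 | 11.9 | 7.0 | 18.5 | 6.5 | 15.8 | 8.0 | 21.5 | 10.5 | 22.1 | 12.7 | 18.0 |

Weekly DD (7 × max(0, T̄ − 9.3)): 75.6, 106.4, 114.1, 39.9, 81.2, 21.0, 55.3, 18.2, 0.0, 64.4, 0.0, 45.5, 0.0, 85.4, 8.4, 89.6, 23.8, 60.9.
Season total = 889.7 DD.
Complete generations = ⌊889.7 / 184⌋ = 4.

4 generations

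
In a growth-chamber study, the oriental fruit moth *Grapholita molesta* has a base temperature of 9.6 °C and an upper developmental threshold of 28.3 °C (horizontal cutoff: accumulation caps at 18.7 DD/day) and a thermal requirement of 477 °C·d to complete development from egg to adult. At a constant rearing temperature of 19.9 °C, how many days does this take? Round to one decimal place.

46.3 days

Daily accumulation = 19.9 − 9.6 = 10.3 DD/day.
Duration = 477 / 10.3 = 46.311 ≈ 46.3 days.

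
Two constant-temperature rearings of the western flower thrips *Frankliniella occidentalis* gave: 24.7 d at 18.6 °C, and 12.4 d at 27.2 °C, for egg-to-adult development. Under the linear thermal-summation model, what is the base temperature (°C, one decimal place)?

Equal thermal constants: D₁(T₁ − T_b) = D₂(T₂ − T_b).
24.7·(18.6 − T_b) = 12.4·(27.2 − T_b)
T_b = (24.7·18.6 − 12.4·27.2) / (24.7 − 12.4) = 122.14 / 12.3 = 9.930 °C ≈ 9.9 °C.

9.9 °C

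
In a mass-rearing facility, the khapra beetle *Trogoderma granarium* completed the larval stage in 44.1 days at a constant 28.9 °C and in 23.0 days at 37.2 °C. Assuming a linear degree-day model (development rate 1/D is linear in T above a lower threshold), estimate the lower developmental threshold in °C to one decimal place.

19.9 °C

Equal thermal constants: D₁(T₁ − T_b) = D₂(T₂ − T_b).
44.1·(28.9 − T_b) = 23.0·(37.2 − T_b)
T_b = (44.1·28.9 − 23.0·37.2) / (44.1 − 23.0) = 418.89 / 21.1 = 19.853 °C ≈ 19.9 °C.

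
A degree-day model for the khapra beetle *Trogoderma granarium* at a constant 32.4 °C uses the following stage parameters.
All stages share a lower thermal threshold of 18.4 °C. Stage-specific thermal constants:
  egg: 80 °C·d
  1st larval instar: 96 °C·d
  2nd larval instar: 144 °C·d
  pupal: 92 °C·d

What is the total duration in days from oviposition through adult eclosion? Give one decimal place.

Daily accumulation at 32.4 °C = 32.4 − 18.4 = 14.0 DD/day.
Total K = 80 + 96 + 144 + 92 = 412 DD.
Total duration = 412 / 14.0 = 29.429 ≈ 29.4 days.

29.4 days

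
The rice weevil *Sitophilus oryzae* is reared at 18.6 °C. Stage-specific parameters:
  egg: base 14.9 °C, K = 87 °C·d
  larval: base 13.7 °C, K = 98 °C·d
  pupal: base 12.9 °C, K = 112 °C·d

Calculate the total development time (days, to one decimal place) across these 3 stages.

egg: 87 / (18.6 − 14.9) = 87 / 3.7 = 23.514 d.
larval: 98 / (18.6 − 13.7) = 98 / 4.9 = 20.000 d.
pupal: 112 / (18.6 − 12.9) = 112 / 5.7 = 19.649 d.
Sum = 63.163 ≈ 63.2 days.

63.2 days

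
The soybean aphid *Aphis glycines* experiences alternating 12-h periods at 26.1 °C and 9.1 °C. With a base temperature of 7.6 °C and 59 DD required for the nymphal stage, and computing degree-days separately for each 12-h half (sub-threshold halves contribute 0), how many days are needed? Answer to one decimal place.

5.9 days

Day half: max(0, 26.1 − 7.6) × 0.5 = 18.5 × 0.5 = 9.25 DD.
Night half: max(0, 9.1 − 7.6) × 0.5 = 1.5 × 0.5 = 0.75 DD.
Per 24 h: 10.00 DD/day.
Duration = 59 / 10.00 = 5.900 ≈ 5.9 days.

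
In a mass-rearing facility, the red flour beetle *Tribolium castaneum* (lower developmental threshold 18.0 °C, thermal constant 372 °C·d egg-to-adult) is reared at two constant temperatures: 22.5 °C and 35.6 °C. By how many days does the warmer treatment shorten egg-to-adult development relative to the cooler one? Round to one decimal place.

At 22.5 °C: 372 / (22.5 − 18.0) = 372 / 4.5 = 82.667 d.
At 35.6 °C: 372 / (35.6 − 18.0) = 372 / 17.6 = 21.136 d.
Difference = |82.667 − 21.136| = 61.530 ≈ 61.5 days.

61.5 days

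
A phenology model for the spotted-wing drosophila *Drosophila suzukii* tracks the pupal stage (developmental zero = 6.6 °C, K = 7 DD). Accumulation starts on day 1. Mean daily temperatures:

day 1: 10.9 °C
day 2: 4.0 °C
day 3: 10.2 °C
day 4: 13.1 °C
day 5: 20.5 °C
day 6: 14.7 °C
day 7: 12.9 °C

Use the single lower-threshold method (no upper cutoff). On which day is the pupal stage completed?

Daily DD above 6.6 °C: 4.3, 0.0, 3.6, 6.5, 13.9, 8.1, 6.3.
Cumulative: 4.3, 4.3, 7.9, 14.4, 28.3, 36.4, 42.7.
The total first reaches 7 DD on day 3.

day 3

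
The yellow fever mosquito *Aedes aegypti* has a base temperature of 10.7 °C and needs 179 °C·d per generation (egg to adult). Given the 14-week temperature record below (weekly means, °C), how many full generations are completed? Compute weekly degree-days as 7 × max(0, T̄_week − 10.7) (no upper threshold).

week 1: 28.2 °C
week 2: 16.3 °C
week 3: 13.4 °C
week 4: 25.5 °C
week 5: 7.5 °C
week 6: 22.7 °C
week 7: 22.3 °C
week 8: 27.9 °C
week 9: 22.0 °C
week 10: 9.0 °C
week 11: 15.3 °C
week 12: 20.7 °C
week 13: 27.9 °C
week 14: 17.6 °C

Weekly DD (7 × max(0, T̄ − 10.7)): 122.5, 39.2, 18.9, 103.6, 0.0, 84.0, 81.2, 120.4, 79.1, 0.0, 32.2, 70.0, 120.4, 48.3.
Season total = 919.8 DD.
Complete generations = ⌊919.8 / 179⌋ = 5.

5 generations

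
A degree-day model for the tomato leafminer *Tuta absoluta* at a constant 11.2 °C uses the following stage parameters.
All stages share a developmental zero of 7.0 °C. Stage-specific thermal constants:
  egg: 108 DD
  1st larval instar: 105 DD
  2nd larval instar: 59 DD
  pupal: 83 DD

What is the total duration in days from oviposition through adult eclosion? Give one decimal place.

Daily accumulation at 11.2 °C = 11.2 − 7.0 = 4.2 DD/day.
Total K = 108 + 105 + 59 + 83 = 355 DD.
Total duration = 355 / 4.2 = 84.524 ≈ 84.5 days.

84.5 days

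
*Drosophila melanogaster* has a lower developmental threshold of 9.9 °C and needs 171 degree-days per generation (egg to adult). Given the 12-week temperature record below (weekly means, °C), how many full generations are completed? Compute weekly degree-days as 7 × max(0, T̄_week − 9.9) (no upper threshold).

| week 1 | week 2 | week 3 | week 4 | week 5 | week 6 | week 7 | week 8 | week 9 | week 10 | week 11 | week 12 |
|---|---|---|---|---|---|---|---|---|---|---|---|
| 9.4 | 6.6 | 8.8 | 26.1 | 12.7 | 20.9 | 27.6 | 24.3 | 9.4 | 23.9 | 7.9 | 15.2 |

3 generations

Weekly DD (7 × max(0, T̄ − 9.9)): 0.0, 0.0, 0.0, 113.4, 19.6, 77.0, 123.9, 100.8, 0.0, 98.0, 0.0, 37.1.
Season total = 569.8 DD.
Complete generations = ⌊569.8 / 171⌋ = 3.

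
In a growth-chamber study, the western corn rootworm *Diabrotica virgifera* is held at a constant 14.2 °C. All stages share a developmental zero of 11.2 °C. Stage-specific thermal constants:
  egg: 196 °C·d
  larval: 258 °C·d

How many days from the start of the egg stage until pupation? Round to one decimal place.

Daily accumulation at 14.2 °C = 14.2 − 11.2 = 3.0 DD/day.
Total K = 196 + 258 = 454 DD.
Total duration = 454 / 3.0 = 151.333 ≈ 151.3 days.

151.3 days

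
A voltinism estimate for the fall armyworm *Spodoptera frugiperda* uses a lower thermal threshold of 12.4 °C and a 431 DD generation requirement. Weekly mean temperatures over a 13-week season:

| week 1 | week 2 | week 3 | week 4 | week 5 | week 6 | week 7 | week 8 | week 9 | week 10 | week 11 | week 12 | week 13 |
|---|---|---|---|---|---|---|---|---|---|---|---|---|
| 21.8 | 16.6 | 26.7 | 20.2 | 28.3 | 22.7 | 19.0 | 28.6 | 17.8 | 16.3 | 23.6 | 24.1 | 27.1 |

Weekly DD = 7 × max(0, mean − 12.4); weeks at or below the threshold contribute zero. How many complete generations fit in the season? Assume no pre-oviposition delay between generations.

2 generations

Weekly DD (7 × max(0, T̄ − 12.4)): 65.8, 29.4, 100.1, 54.6, 111.3, 72.1, 46.2, 113.4, 37.8, 27.3, 78.4, 81.9, 102.9.
Season total = 921.2 DD.
Complete generations = ⌊921.2 / 431⌋ = 2.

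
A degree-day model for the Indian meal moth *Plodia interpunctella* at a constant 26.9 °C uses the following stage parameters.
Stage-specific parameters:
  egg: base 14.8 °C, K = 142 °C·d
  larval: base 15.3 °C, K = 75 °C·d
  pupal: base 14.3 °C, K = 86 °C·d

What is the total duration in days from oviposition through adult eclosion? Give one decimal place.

egg: 142 / (26.9 − 14.8) = 142 / 12.1 = 11.736 d.
larval: 75 / (26.9 − 15.3) = 75 / 11.6 = 6.466 d.
pupal: 86 / (26.9 − 14.3) = 86 / 12.6 = 6.825 d.
Sum = 25.026 ≈ 25.0 days.

25.0 days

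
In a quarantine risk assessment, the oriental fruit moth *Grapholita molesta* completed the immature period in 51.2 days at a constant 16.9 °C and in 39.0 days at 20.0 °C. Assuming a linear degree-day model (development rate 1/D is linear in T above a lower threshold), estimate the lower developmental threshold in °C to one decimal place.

7.0 °C

Equal thermal constants: D₁(T₁ − T_b) = D₂(T₂ − T_b).
51.2·(16.9 − T_b) = 39.0·(20.0 − T_b)
T_b = (51.2·16.9 − 39.0·20.0) / (51.2 − 39.0) = 85.28 / 12.2 = 6.990 °C ≈ 7.0 °C.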